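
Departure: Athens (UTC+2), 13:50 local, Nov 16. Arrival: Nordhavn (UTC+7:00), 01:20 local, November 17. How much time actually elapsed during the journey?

6 hours 30 minutes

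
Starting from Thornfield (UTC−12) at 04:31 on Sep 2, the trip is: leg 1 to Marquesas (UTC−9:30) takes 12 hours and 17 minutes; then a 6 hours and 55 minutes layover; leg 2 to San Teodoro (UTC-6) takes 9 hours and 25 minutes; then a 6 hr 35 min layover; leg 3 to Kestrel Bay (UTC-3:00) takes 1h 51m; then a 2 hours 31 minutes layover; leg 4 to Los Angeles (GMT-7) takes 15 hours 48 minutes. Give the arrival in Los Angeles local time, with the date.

16:53 on Sep 4

Convert departure to UTC: 04:31 + 12:00 = 16:31 UTC on Sep 2.
Add 12 hours and 17 minutes leg 1 → 04:48 UTC (Sep 3).
Add 6 hours 55 minutes layover in Marquesas → 11:43 UTC.
Add 9 hours 25 minutes leg 2 → 21:08 UTC.
Add 6 hours and 35 minutes layover in San Teodoro → 03:43 UTC (Sep 4).
Add 1 hour 51 minutes leg 3 → 05:34 UTC.
Add 2 hours 31 minutes layover in Kestrel Bay → 08:05 UTC.
Add 15 hours and 48 minutes leg 4 → 23:53 UTC.
Los Angeles is UTC−7:00, so local arrival = 23:53 − 7:00 = 16:53 on Sep 4.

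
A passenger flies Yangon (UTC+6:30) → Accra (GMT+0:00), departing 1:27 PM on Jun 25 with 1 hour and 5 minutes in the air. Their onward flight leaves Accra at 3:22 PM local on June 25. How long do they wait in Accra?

Convert departure to UTC: 1:27 PM − 6:30 = 6:57 AM UTC on Jun 25.
Add 1 hour 5 minutes flight time → 8:02 AM UTC.
Accra is UTC+0, so local arrival is the same: 8:02 AM on Jun 25.
Layover = 3:22 PM − 8:02 AM = 7 hours 20 minutes.

7 hours 20 minutes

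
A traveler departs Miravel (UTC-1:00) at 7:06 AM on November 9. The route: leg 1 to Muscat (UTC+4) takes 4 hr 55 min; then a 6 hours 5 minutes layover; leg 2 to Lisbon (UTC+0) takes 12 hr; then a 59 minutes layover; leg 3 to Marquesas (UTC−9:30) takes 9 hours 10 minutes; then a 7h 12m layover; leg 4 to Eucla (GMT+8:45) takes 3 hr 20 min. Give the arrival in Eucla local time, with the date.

12:32 PM on November 11

Convert departure to UTC: 7:06 AM + 1:00 = 8:06 AM UTC on Nov 9.
Add 4 hours and 55 minutes leg 1 → 1:01 PM UTC.
Add 6 hours 5 minutes layover in Muscat → 7:06 PM UTC.
Add 12 hours leg 2 → 7:06 AM UTC (Nov 10).
Add 59 minutes layover in Lisbon → 8:05 AM UTC.
Add 9 hours and 10 minutes leg 3 → 5:15 PM UTC.
Add 7 hours and 12 minutes layover in Marquesas → 12:27 AM UTC (Nov 11).
Add 3 hours 20 minutes leg 4 → 3:47 AM UTC.
Eucla is UTC+8:45, so local arrival = 3:47 AM + 8:45 = 12:32 PM on Nov 11.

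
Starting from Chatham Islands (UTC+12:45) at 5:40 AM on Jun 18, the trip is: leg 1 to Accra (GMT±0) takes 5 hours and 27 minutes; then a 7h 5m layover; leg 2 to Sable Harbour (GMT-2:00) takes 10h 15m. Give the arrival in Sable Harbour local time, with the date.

1:42 PM on June 18

Convert departure to UTC: 5:40 AM − 12:45 = 4:55 PM UTC on Jun 17.
Add 5 hours 27 minutes leg 1 → 10:22 PM UTC.
Add 7 hours and 5 minutes layover in Accra → 5:27 AM UTC (Jun 18).
Add 10 hours and 15 minutes leg 2 → 3:42 PM UTC.
Sable Harbour is UTC−2:00, so local arrival = 3:42 PM − 2:00 = 1:42 PM on Jun 18.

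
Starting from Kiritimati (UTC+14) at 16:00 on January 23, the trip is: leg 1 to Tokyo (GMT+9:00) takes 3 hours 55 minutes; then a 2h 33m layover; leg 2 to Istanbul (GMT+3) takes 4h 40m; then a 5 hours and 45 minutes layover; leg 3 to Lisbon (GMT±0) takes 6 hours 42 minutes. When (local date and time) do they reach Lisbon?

Convert departure to UTC: 16:00 − 14:00 = 02:00 UTC on Jan 23.
Add 3 hours 55 minutes leg 1 → 05:55 UTC.
Add 2 hours and 33 minutes layover in Tokyo → 08:28 UTC.
Add 4 hours and 40 minutes leg 2 → 13:08 UTC.
Add 5 hours 45 minutes layover in Istanbul → 18:53 UTC.
Add 6 hours 42 minutes leg 3 → 01:35 UTC (Jan 24).
Lisbon is UTC+0, so local arrival is the same: 01:35 on Jan 24.

01:35 on January 24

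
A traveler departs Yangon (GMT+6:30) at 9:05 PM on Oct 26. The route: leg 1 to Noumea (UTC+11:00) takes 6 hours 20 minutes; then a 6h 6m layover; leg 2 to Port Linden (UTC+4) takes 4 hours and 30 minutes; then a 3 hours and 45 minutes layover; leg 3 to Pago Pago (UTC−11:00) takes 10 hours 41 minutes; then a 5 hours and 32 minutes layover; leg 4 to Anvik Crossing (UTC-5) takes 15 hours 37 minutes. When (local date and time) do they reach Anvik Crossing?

2:06 PM on October 28

Convert departure to UTC: 9:05 PM − 6:30 = 2:35 PM UTC on Oct 26.
Add 6 hours and 20 minutes leg 1 → 8:55 PM UTC.
Add 6 hours and 6 minutes layover in Noumea → 3:01 AM UTC (Oct 27).
Add 4 hours and 30 minutes leg 2 → 7:31 AM UTC.
Add 3 hours 45 minutes layover in Port Linden → 11:16 AM UTC.
Add 10 hours and 41 minutes leg 3 → 9:57 PM UTC.
Add 5 hours and 32 minutes layover in Pago Pago → 3:29 AM UTC (Oct 28).
Add 15 hours 37 minutes leg 4 → 7:06 PM UTC.
Anvik Crossing is UTC−5:00, so local arrival = 7:06 PM − 5:00 = 2:06 PM on Oct 28.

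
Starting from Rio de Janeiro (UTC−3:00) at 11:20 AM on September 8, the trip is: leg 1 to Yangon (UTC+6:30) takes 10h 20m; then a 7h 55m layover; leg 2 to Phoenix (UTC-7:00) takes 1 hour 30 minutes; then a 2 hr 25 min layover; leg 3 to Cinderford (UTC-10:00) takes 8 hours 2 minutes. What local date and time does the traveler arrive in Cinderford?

10:32 AM on September 9

Convert departure to UTC: 11:20 AM + 3:00 = 2:20 PM UTC on Sep 8.
Add 10 hours and 20 minutes leg 1 → 12:40 AM UTC (Sep 9).
Add 7 hours 55 minutes layover in Yangon → 8:35 AM UTC.
Add 1 hour 30 minutes leg 2 → 10:05 AM UTC.
Add 2 hours and 25 minutes layover in Phoenix → 12:30 PM UTC.
Add 8 hours and 2 minutes leg 3 → 8:32 PM UTC.
Cinderford is UTC−10:00, so local arrival = 8:32 PM − 10:00 = 10:32 AM on Sep 9.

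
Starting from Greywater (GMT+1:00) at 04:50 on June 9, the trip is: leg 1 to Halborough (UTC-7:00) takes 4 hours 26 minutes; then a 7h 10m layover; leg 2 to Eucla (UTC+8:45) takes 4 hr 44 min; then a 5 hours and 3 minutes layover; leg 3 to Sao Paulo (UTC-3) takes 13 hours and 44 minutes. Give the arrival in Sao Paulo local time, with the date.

11:57 on Jun 10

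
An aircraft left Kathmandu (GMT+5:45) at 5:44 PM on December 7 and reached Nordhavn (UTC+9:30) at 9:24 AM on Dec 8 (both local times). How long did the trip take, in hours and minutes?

Departure in UTC: 5:44 PM − 5:45 = 11:59 AM on Dec 7.
Arrival in UTC: 9:24 AM − 9:30 = 11:54 PM on Dec 7.
Elapsed = 11:54 PM − 11:59 AM = 11 hours 55 minutes.

11 hours 55 minutes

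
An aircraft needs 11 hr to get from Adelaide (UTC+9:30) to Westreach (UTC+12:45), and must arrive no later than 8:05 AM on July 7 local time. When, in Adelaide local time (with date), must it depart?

5:50 PM on Jul 6

Target arrival in UTC: 8:05 AM − 12:45 = 7:20 PM on Jul 6.
Subtract 11 hours → departure 8:20 AM UTC on Jul 6.
Adelaide is UTC+9:30: 8:20 AM + 9:30 = 5:50 PM on Jul 6.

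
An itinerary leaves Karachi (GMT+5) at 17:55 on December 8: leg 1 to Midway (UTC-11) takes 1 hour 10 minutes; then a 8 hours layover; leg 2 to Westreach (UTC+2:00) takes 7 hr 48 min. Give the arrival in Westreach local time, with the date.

07:53 on December 9

Convert departure to UTC: 17:55 − 5:00 = 12:55 UTC on Dec 8.
Add 1 hour and 10 minutes leg 1 → 14:05 UTC.
Add 8 hours layover in Midway → 22:05 UTC.
Add 7 hours and 48 minutes leg 2 → 05:53 UTC (Dec 9).
Westreach is UTC+2:00, so local arrival = 05:53 + 2:00 = 07:53 on Dec 9.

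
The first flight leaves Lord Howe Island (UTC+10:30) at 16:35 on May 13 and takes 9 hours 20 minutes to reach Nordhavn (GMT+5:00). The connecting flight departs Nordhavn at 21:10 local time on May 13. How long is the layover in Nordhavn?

45 minutes

Convert departure to UTC: 16:35 − 10:30 = 06:05 UTC on May 13.
Add 9 hours 20 minutes flight time → 15:25 UTC.
Nordhavn is UTC+5:00, so local arrival = 15:25 + 5:00 = 20:25 on May 13.
Layover = 21:10 − 20:25 = 45 minutes.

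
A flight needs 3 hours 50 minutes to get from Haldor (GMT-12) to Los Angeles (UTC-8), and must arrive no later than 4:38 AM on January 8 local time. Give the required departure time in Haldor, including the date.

8:48 PM on January 7

Target arrival in UTC: 4:38 AM + 8:00 = 12:38 PM on Jan 8.
Subtract 3 hours 50 minutes → departure 8:48 AM UTC on Jan 8.
Haldor is UTC−12:00: 8:48 AM − 12:00 = 8:48 PM on Jan 7.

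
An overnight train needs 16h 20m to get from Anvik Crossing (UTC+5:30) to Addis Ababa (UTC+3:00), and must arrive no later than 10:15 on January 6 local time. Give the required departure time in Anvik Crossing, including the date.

20:25 on Jan 5

Target arrival in UTC: 10:15 − 3:00 = 07:15 on Jan 6.
Subtract 16 hours and 20 minutes → departure 14:55 UTC on Jan 5.
Anvik Crossing is UTC+5:30: 14:55 + 5:30 = 20:25 on Jan 5.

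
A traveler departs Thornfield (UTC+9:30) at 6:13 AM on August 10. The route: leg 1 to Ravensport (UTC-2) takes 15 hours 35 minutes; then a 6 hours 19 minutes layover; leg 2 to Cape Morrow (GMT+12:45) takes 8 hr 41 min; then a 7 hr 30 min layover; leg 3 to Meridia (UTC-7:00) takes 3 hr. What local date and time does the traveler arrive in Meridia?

6:48 AM on Aug 11

Convert departure to UTC: 6:13 AM − 9:30 = 8:43 PM UTC on Aug 9.
Add 15 hours 35 minutes leg 1 → 12:18 PM UTC (Aug 10).
Add 6 hours 19 minutes layover in Ravensport → 6:37 PM UTC.
Add 8 hours 41 minutes leg 2 → 3:18 AM UTC (Aug 11).
Add 7 hours 30 minutes layover in Cape Morrow → 10:48 AM UTC.
Add 3 hours leg 3 → 1:48 PM UTC.
Meridia is UTC−7:00, so local arrival = 1:48 PM − 7:00 = 6:48 AM on Aug 11.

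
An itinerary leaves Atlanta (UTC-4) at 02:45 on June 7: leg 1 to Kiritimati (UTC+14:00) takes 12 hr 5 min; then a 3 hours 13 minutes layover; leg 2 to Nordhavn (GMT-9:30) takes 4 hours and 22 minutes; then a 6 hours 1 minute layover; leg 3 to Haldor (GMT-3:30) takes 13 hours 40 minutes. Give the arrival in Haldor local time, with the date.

18:36 on Jun 8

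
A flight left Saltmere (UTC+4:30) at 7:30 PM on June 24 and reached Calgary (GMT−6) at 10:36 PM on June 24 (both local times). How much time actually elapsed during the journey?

Calgary is 10:30 behind Saltmere.
Clock-face elapsed time (ignoring zones) is 3 hours 6 minutes.
Actual elapsed = 3 hours 6 minutes + 10:30 = 13 hours 36 minutes.

13 hours 36 minutes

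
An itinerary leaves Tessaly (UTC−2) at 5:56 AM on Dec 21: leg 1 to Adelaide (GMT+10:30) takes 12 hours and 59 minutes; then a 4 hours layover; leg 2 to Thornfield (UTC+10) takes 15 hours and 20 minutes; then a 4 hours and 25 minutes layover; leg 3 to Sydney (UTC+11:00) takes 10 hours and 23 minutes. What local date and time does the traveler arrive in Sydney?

Convert departure to UTC: 5:56 AM + 2:00 = 7:56 AM UTC on Dec 21.
Add 12 hours and 59 minutes leg 1 → 8:55 PM UTC.
Add 4 hours layover in Adelaide → 12:55 AM UTC (Dec 22).
Add 15 hours 20 minutes leg 2 → 4:15 PM UTC.
Add 4 hours 25 minutes layover in Thornfield → 8:40 PM UTC.
Add 10 hours and 23 minutes leg 3 → 7:03 AM UTC (Dec 23).
Sydney is UTC+11:00, so local arrival = 7:03 AM + 11:00 = 6:03 PM on Dec 23.

6:03 PM on Dec 23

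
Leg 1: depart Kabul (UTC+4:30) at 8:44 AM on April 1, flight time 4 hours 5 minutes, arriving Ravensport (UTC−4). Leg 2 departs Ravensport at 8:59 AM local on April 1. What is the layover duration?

Convert departure to UTC: 8:44 AM − 4:30 = 4:14 AM UTC on Apr 1.
Add 4 hours and 5 minutes flight time → 8:19 AM UTC.
Ravensport is UTC−4:00, so local arrival = 8:19 AM − 4:00 = 4:19 AM on Apr 1.
Layover = 8:59 AM − 4:19 AM = 4 hours 40 minutes.

4 hours 40 minutes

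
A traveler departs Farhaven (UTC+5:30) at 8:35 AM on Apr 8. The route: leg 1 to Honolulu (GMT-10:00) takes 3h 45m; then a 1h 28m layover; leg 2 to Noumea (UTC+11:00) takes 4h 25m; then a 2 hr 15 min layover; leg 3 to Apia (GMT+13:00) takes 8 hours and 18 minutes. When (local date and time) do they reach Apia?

12:16 PM on Apr 9

Convert departure to UTC: 8:35 AM − 5:30 = 3:05 AM UTC on Apr 8.
Add 3 hours and 45 minutes leg 1 → 6:50 AM UTC.
Add 1 hour 28 minutes layover in Honolulu → 8:18 AM UTC.
Add 4 hours 25 minutes leg 2 → 12:43 PM UTC.
Add 2 hours and 15 minutes layover in Noumea → 2:58 PM UTC.
Add 8 hours and 18 minutes leg 3 → 11:16 PM UTC.
Apia is UTC+13:00, so local arrival = 11:16 PM + 13:00 = 12:16 PM on Apr 9.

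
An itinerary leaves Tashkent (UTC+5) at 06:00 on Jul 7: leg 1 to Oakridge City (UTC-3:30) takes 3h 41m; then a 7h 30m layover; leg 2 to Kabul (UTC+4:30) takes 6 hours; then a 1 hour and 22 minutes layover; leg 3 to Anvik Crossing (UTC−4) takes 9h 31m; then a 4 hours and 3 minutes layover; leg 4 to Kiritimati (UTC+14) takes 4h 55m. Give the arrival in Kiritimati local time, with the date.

Convert departure to UTC: 06:00 − 5:00 = 01:00 UTC on Jul 7.
Add 3 hours and 41 minutes leg 1 → 04:41 UTC.
Add 7 hours and 30 minutes layover in Oakridge City → 12:11 UTC.
Add 6 hours leg 2 → 18:11 UTC.
Add 1 hour 22 minutes layover in Kabul → 19:33 UTC.
Add 9 hours and 31 minutes leg 3 → 05:04 UTC (Jul 8).
Add 4 hours and 3 minutes layover in Anvik Crossing → 09:07 UTC.
Add 4 hours and 55 minutes leg 4 → 14:02 UTC.
Kiritimati is UTC+14:00, so local arrival = 14:02 + 14:00 = 04:02 on Jul 9.

04:02 on Jul 9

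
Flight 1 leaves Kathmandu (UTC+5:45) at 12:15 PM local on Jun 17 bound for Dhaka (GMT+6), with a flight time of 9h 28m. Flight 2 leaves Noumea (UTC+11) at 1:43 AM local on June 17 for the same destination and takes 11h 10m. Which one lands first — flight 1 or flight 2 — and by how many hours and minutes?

Flight 1 in UTC: 12:15 PM − 5:45 = 6:30 AM on Jun 17.
+9 hours and 28 minutes → arrive 3:58 PM UTC on Jun 17.
Flight 2 in UTC: 1:43 AM − 11:00 = 2:43 PM on Jun 16.
+11 hours and 10 minutes → arrive 1:53 AM UTC on Jun 17.
Flight 2 lands earlier by 14 hours 5 minutes.

the second, by 14 hours 5 minutes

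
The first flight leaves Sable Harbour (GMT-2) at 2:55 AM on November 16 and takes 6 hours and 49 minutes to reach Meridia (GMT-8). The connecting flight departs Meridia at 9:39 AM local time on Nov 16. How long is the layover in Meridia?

5 hours 55 minutes

Convert departure to UTC: 2:55 AM + 2:00 = 4:55 AM UTC on Nov 16.
Add 6 hours 49 minutes flight time → 11:44 AM UTC.
Meridia is UTC−8:00, so local arrival = 11:44 AM − 8:00 = 3:44 AM on Nov 16.
Layover = 9:39 AM − 3:44 AM = 5 hours 55 minutes.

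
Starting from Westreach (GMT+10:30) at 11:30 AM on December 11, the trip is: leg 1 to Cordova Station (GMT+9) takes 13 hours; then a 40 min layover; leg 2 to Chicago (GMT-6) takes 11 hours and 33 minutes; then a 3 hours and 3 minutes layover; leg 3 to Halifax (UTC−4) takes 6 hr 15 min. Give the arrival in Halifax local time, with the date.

Convert departure to UTC: 11:30 AM − 10:30 = 1:00 AM UTC on Dec 11.
Add 13 hours leg 1 → 2:00 PM UTC.
Add 40 minutes layover in Cordova Station → 2:40 PM UTC.
Add 11 hours 33 minutes leg 2 → 2:13 AM UTC (Dec 12).
Add 3 hours 3 minutes layover in Chicago → 5:16 AM UTC.
Add 6 hours and 15 minutes leg 3 → 11:31 AM UTC.
Halifax is UTC−4:00, so local arrival = 11:31 AM − 4:00 = 7:31 AM on Dec 12.

7:31 AM on December 12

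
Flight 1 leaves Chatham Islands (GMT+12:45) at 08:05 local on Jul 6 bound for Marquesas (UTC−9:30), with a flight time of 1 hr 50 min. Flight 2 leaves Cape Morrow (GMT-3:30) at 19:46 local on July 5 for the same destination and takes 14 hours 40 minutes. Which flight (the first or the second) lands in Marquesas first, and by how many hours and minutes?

Flight 1 in UTC: 08:05 − 12:45 = 19:20 on Jul 5.
+1 hour and 50 minutes → arrive 21:10 UTC on Jul 5.
Flight 2 in UTC: 19:46 + 3:30 = 23:16 on Jul 5.
+14 hours and 40 minutes → arrive 13:56 UTC on Jul 6.
Flight 1 lands earlier by 16 hours 46 minutes.

the first, by 16 hours 46 minutes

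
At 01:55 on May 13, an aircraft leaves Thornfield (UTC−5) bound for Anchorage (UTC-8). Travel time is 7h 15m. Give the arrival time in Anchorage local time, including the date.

06:10 on May 13

Convert departure to UTC: 01:55 + 5:00 = 06:55 UTC on May 13.
Add 7 hours and 15 minutes travel time → 14:10 UTC.
Anchorage is UTC−8:00, so local arrival = 14:10 − 8:00 = 06:10 on May 13.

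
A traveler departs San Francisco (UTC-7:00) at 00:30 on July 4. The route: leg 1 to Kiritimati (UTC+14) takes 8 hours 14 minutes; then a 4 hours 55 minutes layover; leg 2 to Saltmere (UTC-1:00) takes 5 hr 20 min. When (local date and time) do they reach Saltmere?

00:59 on July 5

Convert departure to UTC: 00:30 + 7:00 = 07:30 UTC on Jul 4.
Add 8 hours 14 minutes leg 1 → 15:44 UTC.
Add 4 hours and 55 minutes layover in Kiritimati → 20:39 UTC.
Add 5 hours 20 minutes leg 2 → 01:59 UTC (Jul 5).
Saltmere is UTC−1:00, so local arrival = 01:59 − 1:00 = 00:59 on Jul 5.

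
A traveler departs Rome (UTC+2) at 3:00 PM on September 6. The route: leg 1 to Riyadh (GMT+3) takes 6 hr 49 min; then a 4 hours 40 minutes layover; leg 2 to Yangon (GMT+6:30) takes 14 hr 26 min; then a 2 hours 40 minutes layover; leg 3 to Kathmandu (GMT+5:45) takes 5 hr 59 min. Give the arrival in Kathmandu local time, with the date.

5:19 AM on Sep 8

Convert departure to UTC: 3:00 PM − 2:00 = 1:00 PM UTC on Sep 6.
Add 6 hours and 49 minutes leg 1 → 7:49 PM UTC.
Add 4 hours 40 minutes layover in Riyadh → 12:29 AM UTC (Sep 7).
Add 14 hours and 26 minutes leg 2 → 2:55 PM UTC.
Add 2 hours 40 minutes layover in Yangon → 5:35 PM UTC.
Add 5 hours and 59 minutes leg 3 → 11:34 PM UTC.
Kathmandu is UTC+5:45, so local arrival = 11:34 PM + 5:45 = 5:19 AM on Sep 8.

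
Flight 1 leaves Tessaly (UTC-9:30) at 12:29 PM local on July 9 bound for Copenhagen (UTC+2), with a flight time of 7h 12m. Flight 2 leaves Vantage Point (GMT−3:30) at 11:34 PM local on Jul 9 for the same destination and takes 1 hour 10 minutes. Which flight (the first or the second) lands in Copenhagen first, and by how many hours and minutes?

Flight 1 in UTC: 12:29 PM + 9:30 = 9:59 PM on Jul 9.
+7 hours 12 minutes → arrive 5:11 AM UTC on Jul 10.
Flight 2 in UTC: 11:34 PM + 3:30 = 3:04 AM on Jul 10.
+1 hour 10 minutes → arrive 4:14 AM UTC on Jul 10.
Flight 2 lands earlier by 57 minutes.

the second, by 57 minutes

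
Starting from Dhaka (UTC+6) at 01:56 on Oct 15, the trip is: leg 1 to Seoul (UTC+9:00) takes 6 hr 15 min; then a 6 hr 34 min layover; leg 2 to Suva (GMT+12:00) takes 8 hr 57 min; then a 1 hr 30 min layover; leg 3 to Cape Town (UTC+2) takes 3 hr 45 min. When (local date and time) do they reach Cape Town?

00:57 on Oct 16

Convert departure to UTC: 01:56 − 6:00 = 19:56 UTC on Oct 14.
Add 6 hours and 15 minutes leg 1 → 02:11 UTC (Oct 15).
Add 6 hours 34 minutes layover in Seoul → 08:45 UTC.
Add 8 hours 57 minutes leg 2 → 17:42 UTC.
Add 1 hour and 30 minutes layover in Suva → 19:12 UTC.
Add 3 hours and 45 minutes leg 3 → 22:57 UTC.
Cape Town is UTC+2:00, so local arrival = 22:57 + 2:00 = 00:57 on Oct 16.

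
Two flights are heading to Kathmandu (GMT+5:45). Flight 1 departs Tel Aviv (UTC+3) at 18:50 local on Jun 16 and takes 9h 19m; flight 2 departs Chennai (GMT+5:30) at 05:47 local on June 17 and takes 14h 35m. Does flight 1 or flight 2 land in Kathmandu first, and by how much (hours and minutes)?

the first, by 13 hours 43 minutes

Flight 1 in UTC: 18:50 − 3:00 = 15:50 on Jun 16.
+9 hours and 19 minutes → arrive 01:09 UTC on Jun 17.
Flight 2 in UTC: 05:47 − 5:30 = 00:17 on Jun 17.
+14 hours and 35 minutes → arrive 14:52 UTC on Jun 17.
Flight 1 lands earlier by 13 hours 43 minutes.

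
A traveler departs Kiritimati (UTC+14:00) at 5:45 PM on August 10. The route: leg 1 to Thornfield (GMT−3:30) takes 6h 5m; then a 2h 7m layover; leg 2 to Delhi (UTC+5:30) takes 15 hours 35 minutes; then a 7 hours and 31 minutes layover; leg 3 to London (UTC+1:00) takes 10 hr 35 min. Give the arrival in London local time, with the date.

10:38 PM on August 11

Convert departure to UTC: 5:45 PM − 14:00 = 3:45 AM UTC on Aug 10.
Add 6 hours and 5 minutes leg 1 → 9:50 AM UTC.
Add 2 hours 7 minutes layover in Thornfield → 11:57 AM UTC.
Add 15 hours 35 minutes leg 2 → 3:32 AM UTC (Aug 11).
Add 7 hours 31 minutes layover in Delhi → 11:03 AM UTC.
Add 10 hours and 35 minutes leg 3 → 9:38 PM UTC.
London is UTC+1:00, so local arrival = 9:38 PM + 1:00 = 10:38 PM on Aug 11.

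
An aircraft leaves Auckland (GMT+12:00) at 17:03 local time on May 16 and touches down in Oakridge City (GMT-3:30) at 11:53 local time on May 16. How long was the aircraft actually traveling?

Oakridge City is 15:30 behind Auckland.
Clock-face elapsed time (ignoring zones) is −5 hours 10 minutes.
Actual elapsed = −5 hours 10 minutes + 15:30 = 10 hours 20 minutes.

10 hours 20 minutes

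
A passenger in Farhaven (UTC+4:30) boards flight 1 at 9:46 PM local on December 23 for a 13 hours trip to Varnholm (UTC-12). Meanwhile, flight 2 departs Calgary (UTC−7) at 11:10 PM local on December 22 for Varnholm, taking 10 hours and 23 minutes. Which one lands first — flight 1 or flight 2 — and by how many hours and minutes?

the second, by 13 hours 43 minutes

Flight 1 in UTC: 9:46 PM − 4:30 = 5:16 PM on Dec 23.
+13 hours → arrive 6:16 AM UTC on Dec 24.
Flight 2 in UTC: 11:10 PM + 7:00 = 6:10 AM on Dec 23.
+10 hours and 23 minutes → arrive 4:33 PM UTC on Dec 23.
Flight 2 lands earlier by 13 hours 43 minutes.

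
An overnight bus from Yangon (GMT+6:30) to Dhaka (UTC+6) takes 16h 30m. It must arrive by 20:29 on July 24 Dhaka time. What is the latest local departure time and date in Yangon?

Target arrival in UTC: 20:29 − 6:00 = 14:29 on Jul 24.
Subtract 16 hours 30 minutes → departure 21:59 UTC on Jul 23.
Yangon is UTC+6:30: 21:59 + 6:30 = 04:29 on Jul 24.

04:29 on July 24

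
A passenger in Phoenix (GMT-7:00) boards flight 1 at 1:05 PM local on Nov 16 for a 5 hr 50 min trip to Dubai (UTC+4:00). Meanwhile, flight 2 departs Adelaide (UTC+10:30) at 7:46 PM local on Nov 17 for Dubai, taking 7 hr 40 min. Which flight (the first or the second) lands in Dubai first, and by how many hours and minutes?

Flight 1 in UTC: 1:05 PM + 7:00 = 8:05 PM on Nov 16.
+5 hours and 50 minutes → arrive 1:55 AM UTC on Nov 17.
Flight 2 in UTC: 7:46 PM − 10:30 = 9:16 AM on Nov 17.
+7 hours 40 minutes → arrive 4:56 PM UTC on Nov 17.
Flight 1 lands earlier by 15 hours 1 minute.

the first, by 15 hours 1 minute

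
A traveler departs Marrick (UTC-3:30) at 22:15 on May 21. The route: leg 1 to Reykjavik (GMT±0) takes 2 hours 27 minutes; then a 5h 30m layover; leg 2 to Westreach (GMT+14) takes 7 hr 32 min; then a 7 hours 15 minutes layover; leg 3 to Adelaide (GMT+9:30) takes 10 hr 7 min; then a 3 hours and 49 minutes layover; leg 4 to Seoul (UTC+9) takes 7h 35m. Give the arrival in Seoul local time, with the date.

Convert departure to UTC: 22:15 + 3:30 = 01:45 UTC on May 22.
Add 2 hours and 27 minutes leg 1 → 04:12 UTC.
Add 5 hours and 30 minutes layover in Reykjavik → 09:42 UTC.
Add 7 hours 32 minutes leg 2 → 17:14 UTC.
Add 7 hours 15 minutes layover in Westreach → 00:29 UTC (May 23).
Add 10 hours and 7 minutes leg 3 → 10:36 UTC.
Add 3 hours 49 minutes layover in Adelaide → 14:25 UTC.
Add 7 hours and 35 minutes leg 4 → 22:00 UTC.
Seoul is UTC+9:00, so local arrival = 22:00 + 9:00 = 07:00 on May 24.

07:00 on May 24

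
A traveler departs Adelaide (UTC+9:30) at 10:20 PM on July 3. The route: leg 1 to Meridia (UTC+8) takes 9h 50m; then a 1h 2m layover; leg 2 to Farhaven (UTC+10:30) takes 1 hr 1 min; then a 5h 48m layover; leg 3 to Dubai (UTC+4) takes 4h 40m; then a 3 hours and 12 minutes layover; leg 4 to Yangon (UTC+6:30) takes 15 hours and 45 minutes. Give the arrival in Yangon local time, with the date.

12:38 PM on July 5

Convert departure to UTC: 10:20 PM − 9:30 = 12:50 PM UTC on Jul 3.
Add 9 hours and 50 minutes leg 1 → 10:40 PM UTC.
Add 1 hour 2 minutes layover in Meridia → 11:42 PM UTC.
Add 1 hour and 1 minute leg 2 → 12:43 AM UTC (Jul 4).
Add 5 hours and 48 minutes layover in Farhaven → 6:31 AM UTC.
Add 4 hours and 40 minutes leg 3 → 11:11 AM UTC.
Add 3 hours 12 minutes layover in Dubai → 2:23 PM UTC.
Add 15 hours 45 minutes leg 4 → 6:08 AM UTC (Jul 5).
Yangon is UTC+6:30, so local arrival = 6:08 AM + 6:30 = 12:38 PM on Jul 5.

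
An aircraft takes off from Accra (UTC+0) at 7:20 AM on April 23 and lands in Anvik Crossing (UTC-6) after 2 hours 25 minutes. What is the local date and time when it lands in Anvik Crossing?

Accra is at UTC+0, so departure is already 7:20 AM UTC on Apr 23.
Add 2 hours and 25 minutes travel time → 9:45 AM UTC.
Anvik Crossing is UTC−6:00, so local arrival = 9:45 AM − 6:00 = 3:45 AM on Apr 23.

3:45 AM on Apr 23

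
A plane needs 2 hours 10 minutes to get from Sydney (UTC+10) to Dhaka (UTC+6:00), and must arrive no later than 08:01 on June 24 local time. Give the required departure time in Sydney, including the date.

09:51 on Jun 24

Target arrival in UTC: 08:01 − 6:00 = 02:01 on Jun 24.
Subtract 2 hours 10 minutes → departure 23:51 UTC on Jun 23.
Sydney is UTC+10:00: 23:51 + 10:00 = 09:51 on Jun 24.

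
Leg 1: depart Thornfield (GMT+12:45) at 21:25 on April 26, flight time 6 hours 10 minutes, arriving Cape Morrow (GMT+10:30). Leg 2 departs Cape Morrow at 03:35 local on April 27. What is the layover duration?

Convert departure to UTC: 21:25 − 12:45 = 08:40 UTC on Apr 26.
Add 6 hours and 10 minutes flight time → 14:50 UTC.
Cape Morrow is UTC+10:30, so local arrival = 14:50 + 10:30 = 01:20 on Apr 27.
Layover = 03:35 − 01:20 = 2 hours 15 minutes.

2 hours 15 minutes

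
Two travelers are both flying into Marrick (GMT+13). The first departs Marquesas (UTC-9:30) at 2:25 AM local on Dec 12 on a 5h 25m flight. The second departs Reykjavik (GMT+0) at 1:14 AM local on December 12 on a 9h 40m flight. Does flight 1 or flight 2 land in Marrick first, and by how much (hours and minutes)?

the second, by 6 hours 26 minutes

Flight 1 in UTC: 2:25 AM + 9:30 = 11:55 AM on Dec 12.
+5 hours and 25 minutes → arrive 5:20 PM UTC on Dec 12.
Flight 2 departs at 1:14 AM UTC (Dec 12).
+9 hours and 40 minutes → arrive 10:54 AM UTC on Dec 12.
Flight 2 lands earlier by 6 hours 26 minutes.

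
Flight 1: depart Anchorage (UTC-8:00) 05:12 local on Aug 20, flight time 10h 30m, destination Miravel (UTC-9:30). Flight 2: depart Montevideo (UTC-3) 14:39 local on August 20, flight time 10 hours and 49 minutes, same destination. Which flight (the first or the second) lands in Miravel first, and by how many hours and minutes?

Flight 1 in UTC: 05:12 + 8:00 = 13:12 on Aug 20.
+10 hours 30 minutes → arrive 23:42 UTC on Aug 20.
Flight 2 in UTC: 14:39 + 3:00 = 17:39 on Aug 20.
+10 hours and 49 minutes → arrive 04:28 UTC on Aug 21.
Flight 1 lands earlier by 4 hours 46 minutes.

the first, by 4 hours 46 minutes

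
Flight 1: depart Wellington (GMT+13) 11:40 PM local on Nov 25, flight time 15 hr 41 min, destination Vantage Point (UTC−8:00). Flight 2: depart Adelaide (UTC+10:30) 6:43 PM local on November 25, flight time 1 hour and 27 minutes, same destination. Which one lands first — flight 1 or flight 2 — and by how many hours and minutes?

Flight 1 in UTC: 11:40 PM − 13:00 = 10:40 AM on Nov 25.
+15 hours 41 minutes → arrive 2:21 AM UTC on Nov 26.
Flight 2 in UTC: 6:43 PM − 10:30 = 8:13 AM on Nov 25.
+1 hour 27 minutes → arrive 9:40 AM UTC on Nov 25.
Flight 2 lands earlier by 16 hours 41 minutes.

the second, by 16 hours 41 minutes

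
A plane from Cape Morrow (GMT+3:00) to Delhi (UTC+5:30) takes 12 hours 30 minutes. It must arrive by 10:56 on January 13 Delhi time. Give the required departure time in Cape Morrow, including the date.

19:56 on January 12

Target arrival in UTC: 10:56 − 5:30 = 05:26 on Jan 13.
Subtract 12 hours 30 minutes → departure 16:56 UTC on Jan 12.
Cape Morrow is UTC+3:00: 16:56 + 3:00 = 19:56 on Jan 12.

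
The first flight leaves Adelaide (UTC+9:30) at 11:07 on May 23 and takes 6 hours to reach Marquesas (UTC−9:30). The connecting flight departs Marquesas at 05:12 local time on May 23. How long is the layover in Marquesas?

7 hours 5 minutes

Convert departure to UTC: 11:07 − 9:30 = 01:37 UTC on May 23.
Add 6 hours flight time → 07:37 UTC.
Marquesas is UTC−9:30, so local arrival = 07:37 − 9:30 = 22:07 on May 22.
Layover = 05:12 − 22:07 (+1 day) = 7 hours 5 minutes.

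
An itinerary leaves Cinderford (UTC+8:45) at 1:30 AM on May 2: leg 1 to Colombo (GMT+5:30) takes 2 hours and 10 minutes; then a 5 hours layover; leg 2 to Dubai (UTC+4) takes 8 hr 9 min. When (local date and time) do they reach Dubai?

12:04 PM on May 2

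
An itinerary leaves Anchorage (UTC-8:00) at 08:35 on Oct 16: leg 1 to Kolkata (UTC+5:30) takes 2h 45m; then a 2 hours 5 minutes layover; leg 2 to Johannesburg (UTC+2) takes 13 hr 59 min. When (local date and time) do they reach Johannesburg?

Convert departure to UTC: 08:35 + 8:00 = 16:35 UTC on Oct 16.
Add 2 hours and 45 minutes leg 1 → 19:20 UTC.
Add 2 hours and 5 minutes layover in Kolkata → 21:25 UTC.
Add 13 hours 59 minutes leg 2 → 11:24 UTC (Oct 17).
Johannesburg is UTC+2:00, so local arrival = 11:24 + 2:00 = 13:24 on Oct 17.

13:24 on Oct 17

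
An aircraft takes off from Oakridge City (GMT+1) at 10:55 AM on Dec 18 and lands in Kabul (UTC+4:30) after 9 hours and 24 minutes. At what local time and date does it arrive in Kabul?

Convert departure to UTC: 10:55 AM − 1:00 = 9:55 AM UTC on Dec 18.
Add 9 hours and 24 minutes travel time → 7:19 PM UTC.
Kabul is UTC+4:30, so local arrival = 7:19 PM + 4:30 = 11:49 PM on Dec 18.

11:49 PM on Dec 18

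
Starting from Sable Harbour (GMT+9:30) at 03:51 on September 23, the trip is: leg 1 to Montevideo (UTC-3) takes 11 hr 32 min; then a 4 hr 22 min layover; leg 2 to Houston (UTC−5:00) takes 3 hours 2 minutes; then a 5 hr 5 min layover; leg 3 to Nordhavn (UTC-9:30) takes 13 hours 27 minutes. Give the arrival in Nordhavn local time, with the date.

Convert departure to UTC: 03:51 − 9:30 = 18:21 UTC on Sep 22.
Add 11 hours 32 minutes leg 1 → 05:53 UTC (Sep 23).
Add 4 hours 22 minutes layover in Montevideo → 10:15 UTC.
Add 3 hours 2 minutes leg 2 → 13:17 UTC.
Add 5 hours and 5 minutes layover in Houston → 18:22 UTC.
Add 13 hours 27 minutes leg 3 → 07:49 UTC (Sep 24).
Nordhavn is UTC−9:30, so local arrival = 07:49 − 9:30 = 22:19 on Sep 23.

22:19 on Sep 23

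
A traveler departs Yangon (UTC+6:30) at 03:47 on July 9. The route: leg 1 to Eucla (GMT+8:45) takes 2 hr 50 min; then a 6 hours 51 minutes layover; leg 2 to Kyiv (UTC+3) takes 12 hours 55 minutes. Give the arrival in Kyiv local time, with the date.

Convert departure to UTC: 03:47 − 6:30 = 21:17 UTC on Jul 8.
Add 2 hours 50 minutes leg 1 → 00:07 UTC (Jul 9).
Add 6 hours and 51 minutes layover in Eucla → 06:58 UTC.
Add 12 hours and 55 minutes leg 2 → 19:53 UTC.
Kyiv is UTC+3:00, so local arrival = 19:53 + 3:00 = 22:53 on Jul 9.

22:53 on July 9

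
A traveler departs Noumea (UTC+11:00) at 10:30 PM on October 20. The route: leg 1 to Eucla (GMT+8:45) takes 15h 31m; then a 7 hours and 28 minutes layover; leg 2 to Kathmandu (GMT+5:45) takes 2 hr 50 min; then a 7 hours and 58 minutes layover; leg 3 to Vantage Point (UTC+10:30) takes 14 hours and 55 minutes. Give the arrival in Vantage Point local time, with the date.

Convert departure to UTC: 10:30 PM − 11:00 = 11:30 AM UTC on Oct 20.
Add 15 hours and 31 minutes leg 1 → 3:01 AM UTC (Oct 21).
Add 7 hours 28 minutes layover in Eucla → 10:29 AM UTC.
Add 2 hours and 50 minutes leg 2 → 1:19 PM UTC.
Add 7 hours and 58 minutes layover in Kathmandu → 9:17 PM UTC.
Add 14 hours and 55 minutes leg 3 → 12:12 PM UTC (Oct 22).
Vantage Point is UTC+10:30, so local arrival = 12:12 PM + 10:30 = 10:42 PM on Oct 22.

10:42 PM on October 22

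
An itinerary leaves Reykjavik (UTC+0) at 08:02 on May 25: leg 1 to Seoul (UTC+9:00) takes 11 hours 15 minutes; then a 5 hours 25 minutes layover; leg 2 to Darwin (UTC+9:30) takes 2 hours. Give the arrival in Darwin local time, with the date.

12:12 on May 26

Reykjavik is at UTC+0, so departure is already 08:02 UTC on May 25.
Add 11 hours 15 minutes leg 1 → 19:17 UTC.
Add 5 hours and 25 minutes layover in Seoul → 00:42 UTC (May 26).
Add 2 hours leg 2 → 02:42 UTC.
Darwin is UTC+9:30, so local arrival = 02:42 + 9:30 = 12:12 on May 26.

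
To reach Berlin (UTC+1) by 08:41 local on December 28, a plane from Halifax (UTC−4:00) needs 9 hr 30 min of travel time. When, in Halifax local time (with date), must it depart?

18:11 on December 27

Target arrival in UTC: 08:41 − 1:00 = 07:41 on Dec 28.
Subtract 9 hours 30 minutes → departure 22:11 UTC on Dec 27.
Halifax is UTC−4:00: 22:11 − 4:00 = 18:11 on Dec 27.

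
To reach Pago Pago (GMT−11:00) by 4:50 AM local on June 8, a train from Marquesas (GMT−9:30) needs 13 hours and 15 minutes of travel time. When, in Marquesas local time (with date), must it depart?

5:05 PM on Jun 7

Target arrival in UTC: 4:50 AM + 11:00 = 3:50 PM on Jun 8.
Subtract 13 hours and 15 minutes → departure 2:35 AM UTC on Jun 8.
Marquesas is UTC−9:30: 2:35 AM − 9:30 = 5:05 PM on Jun 7.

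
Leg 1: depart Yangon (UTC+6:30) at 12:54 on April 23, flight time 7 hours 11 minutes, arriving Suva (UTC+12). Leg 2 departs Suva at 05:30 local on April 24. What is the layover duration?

3 hours 55 minutes

Convert departure to UTC: 12:54 − 6:30 = 06:24 UTC on Apr 23.
Add 7 hours and 11 minutes flight time → 13:35 UTC.
Suva is UTC+12:00, so local arrival = 13:35 + 12:00 = 01:35 on Apr 24.
Layover = 05:30 − 01:35 = 3 hours 55 minutes.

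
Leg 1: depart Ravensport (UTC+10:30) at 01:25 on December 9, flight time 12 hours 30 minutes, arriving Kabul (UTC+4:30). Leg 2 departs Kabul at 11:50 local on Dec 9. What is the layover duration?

Convert departure to UTC: 01:25 − 10:30 = 14:55 UTC on Dec 8.
Add 12 hours and 30 minutes flight time → 03:25 UTC (Dec 9).
Kabul is UTC+4:30, so local arrival = 03:25 + 4:30 = 07:55 on Dec 9.
Layover = 11:50 − 07:55 = 3 hours 55 minutes.

3 hours 55 minutes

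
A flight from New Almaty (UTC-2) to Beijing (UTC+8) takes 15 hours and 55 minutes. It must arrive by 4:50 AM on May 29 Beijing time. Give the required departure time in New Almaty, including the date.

Target arrival in UTC: 4:50 AM − 8:00 = 8:50 PM on May 28.
Subtract 15 hours 55 minutes → departure 4:55 AM UTC on May 28.
New Almaty is UTC−2:00: 4:55 AM − 2:00 = 2:55 AM on May 28.

2:55 AM on May 28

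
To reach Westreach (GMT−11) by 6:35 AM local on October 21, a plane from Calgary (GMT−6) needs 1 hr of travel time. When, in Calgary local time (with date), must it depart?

10:35 AM on October 21

Target arrival in UTC: 6:35 AM + 11:00 = 5:35 PM on Oct 21.
Subtract 1 hour → departure 4:35 PM UTC on Oct 21.
Calgary is UTC−6:00: 4:35 PM − 6:00 = 10:35 AM on Oct 21.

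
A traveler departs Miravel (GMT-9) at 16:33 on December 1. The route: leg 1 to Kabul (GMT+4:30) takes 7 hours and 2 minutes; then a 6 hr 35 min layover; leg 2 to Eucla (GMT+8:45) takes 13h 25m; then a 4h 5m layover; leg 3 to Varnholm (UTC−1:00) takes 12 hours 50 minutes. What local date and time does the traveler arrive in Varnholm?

20:30 on December 3

Convert departure to UTC: 16:33 + 9:00 = 01:33 UTC on Dec 2.
Add 7 hours 2 minutes leg 1 → 08:35 UTC.
Add 6 hours 35 minutes layover in Kabul → 15:10 UTC.
Add 13 hours and 25 minutes leg 2 → 04:35 UTC (Dec 3).
Add 4 hours 5 minutes layover in Eucla → 08:40 UTC.
Add 12 hours and 50 minutes leg 3 → 21:30 UTC.
Varnholm is UTC−1:00, so local arrival = 21:30 − 1:00 = 20:30 on Dec 3.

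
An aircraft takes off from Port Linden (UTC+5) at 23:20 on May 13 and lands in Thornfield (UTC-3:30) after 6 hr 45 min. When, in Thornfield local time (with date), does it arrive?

Convert departure to UTC: 23:20 − 5:00 = 18:20 UTC on May 13.
Add 6 hours and 45 minutes travel time → 01:05 UTC (May 14).
Thornfield is UTC−3:30, so local arrival = 01:05 − 3:30 = 21:35 on May 13.

21:35 on May 13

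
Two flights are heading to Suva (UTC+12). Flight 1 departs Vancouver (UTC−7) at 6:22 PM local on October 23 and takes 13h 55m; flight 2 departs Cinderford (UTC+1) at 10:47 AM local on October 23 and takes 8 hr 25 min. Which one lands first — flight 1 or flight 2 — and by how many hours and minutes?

the second, by 21 hours 5 minutes

Flight 1 in UTC: 6:22 PM + 7:00 = 1:22 AM on Oct 24.
+13 hours and 55 minutes → arrive 3:17 PM UTC on Oct 24.
Flight 2 in UTC: 10:47 AM − 1:00 = 9:47 AM on Oct 23.
+8 hours 25 minutes → arrive 6:12 PM UTC on Oct 23.
Flight 2 lands earlier by 21 hours 5 minutes.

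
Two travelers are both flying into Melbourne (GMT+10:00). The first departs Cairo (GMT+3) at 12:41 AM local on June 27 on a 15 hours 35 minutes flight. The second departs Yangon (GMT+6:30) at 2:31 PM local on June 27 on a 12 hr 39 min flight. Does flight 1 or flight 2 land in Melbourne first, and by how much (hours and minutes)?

the first, by 7 hours 24 minutes

Flight 1 in UTC: 12:41 AM − 3:00 = 9:41 PM on Jun 26.
+15 hours 35 minutes → arrive 1:16 PM UTC on Jun 27.
Flight 2 in UTC: 2:31 PM − 6:30 = 8:01 AM on Jun 27.
+12 hours 39 minutes → arrive 8:40 PM UTC on Jun 27.
Flight 1 lands earlier by 7 hours 24 minutes.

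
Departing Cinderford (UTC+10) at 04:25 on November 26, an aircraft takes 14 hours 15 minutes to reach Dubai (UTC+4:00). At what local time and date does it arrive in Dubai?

12:40 on November 26

Convert departure to UTC: 04:25 − 10:00 = 18:25 UTC on Nov 25.
Add 14 hours 15 minutes travel time → 08:40 UTC (Nov 26).
Dubai is UTC+4:00, so local arrival = 08:40 + 4:00 = 12:40 on Nov 26.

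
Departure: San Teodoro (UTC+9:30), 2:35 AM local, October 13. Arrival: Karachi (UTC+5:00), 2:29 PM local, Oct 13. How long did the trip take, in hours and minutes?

Departure in UTC: 2:35 AM − 9:30 = 5:05 PM on Oct 12.
Arrival in UTC: 2:29 PM − 5:00 = 9:29 AM on Oct 13.
Elapsed = 9:29 AM − 5:05 PM (+1 day) = 16 hours 24 minutes.

16 hours 24 minutes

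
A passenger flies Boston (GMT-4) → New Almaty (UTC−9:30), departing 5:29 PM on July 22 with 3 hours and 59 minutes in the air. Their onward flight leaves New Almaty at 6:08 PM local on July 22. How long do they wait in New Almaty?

Convert departure to UTC: 5:29 PM + 4:00 = 9:29 PM UTC on Jul 22.
Add 3 hours and 59 minutes flight time → 1:28 AM UTC (Jul 23).
New Almaty is UTC−9:30, so local arrival = 1:28 AM − 9:30 = 3:58 PM on Jul 22.
Layover = 6:08 PM − 3:58 PM = 2 hours 10 minutes.

2 hours 10 minutes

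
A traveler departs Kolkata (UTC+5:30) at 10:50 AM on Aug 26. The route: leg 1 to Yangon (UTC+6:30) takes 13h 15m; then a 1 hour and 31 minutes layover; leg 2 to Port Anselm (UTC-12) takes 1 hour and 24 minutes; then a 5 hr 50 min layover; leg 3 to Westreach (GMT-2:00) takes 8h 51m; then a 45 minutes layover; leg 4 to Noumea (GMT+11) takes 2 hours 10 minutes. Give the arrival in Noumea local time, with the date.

Convert departure to UTC: 10:50 AM − 5:30 = 5:20 AM UTC on Aug 26.
Add 13 hours and 15 minutes leg 1 → 6:35 PM UTC.
Add 1 hour and 31 minutes layover in Yangon → 8:06 PM UTC.
Add 1 hour 24 minutes leg 2 → 9:30 PM UTC.
Add 5 hours 50 minutes layover in Port Anselm → 3:20 AM UTC (Aug 27).
Add 8 hours and 51 minutes leg 3 → 12:11 PM UTC.
Add 45 minutes layover in Westreach → 12:56 PM UTC.
Add 2 hours and 10 minutes leg 4 → 3:06 PM UTC.
Noumea is UTC+11:00, so local arrival = 3:06 PM + 11:00 = 2:06 AM on Aug 28.

2:06 AM on August 28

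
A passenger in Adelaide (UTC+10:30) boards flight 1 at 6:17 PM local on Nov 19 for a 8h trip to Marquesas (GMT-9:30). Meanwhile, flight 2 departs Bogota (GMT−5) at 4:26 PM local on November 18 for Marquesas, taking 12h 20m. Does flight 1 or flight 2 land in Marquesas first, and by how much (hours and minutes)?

the second, by 6 hours 1 minute

Flight 1 in UTC: 6:17 PM − 10:30 = 7:47 AM on Nov 19.
+8 hours → arrive 3:47 PM UTC on Nov 19.
Flight 2 in UTC: 4:26 PM + 5:00 = 9:26 PM on Nov 18.
+12 hours 20 minutes → arrive 9:46 AM UTC on Nov 19.
Flight 2 lands earlier by 6 hours 1 minute.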